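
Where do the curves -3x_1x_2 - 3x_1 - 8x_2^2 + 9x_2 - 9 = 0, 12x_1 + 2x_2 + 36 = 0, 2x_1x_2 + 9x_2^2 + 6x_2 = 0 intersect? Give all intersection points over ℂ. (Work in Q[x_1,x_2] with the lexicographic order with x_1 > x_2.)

Compute a lex Gröbner basis by Buchberger's algorithm.
f_1 = -3x_1x_2 - 3x_1 - 8x_2^2 + 9x_2 - 9, LT = x_1x_2.
f_2 = 12x_1 + 2x_2 + 36, LT = x_1.
f_3 = 2x_1x_2 + 9x_2^2 + 6x_2, LT = x_1x_2.

S(f_1,f_2): lcm = x_1x_2. S = x_1 + 5/2x_2^2 - 6x_2 + 3.
  leading term x_1: subtract (1/12)·f_2 from x_1 + 5/2x_2^2 - 6x_2 + 3 → 5/2x_2^2 - 37/6x_2
  leading term x_2^2: no divisor's leading term divides it; move 5/2x_2^2 to the remainder.
  leading term x_2: no divisor's leading term divides it; move -37/6x_2 to the remainder.
  remainder 5/2x_2^2 - 37/6x_2 ≠ 0; add h_4 = 5/2x_2^2 - 37/6x_2 to the basis.

S(f_1,f_3): lcm = x_1x_2. S = x_1 - 11/6x_2^2 - 6x_2 + 3.
  leading term x_1: subtract (1/12)·f_2 from x_1 - 11/6x_2^2 - 6x_2 + 3 → -11/6x_2^2 - 37/6x_2
  leading term x_2^2: subtract (-11/15)·h_4 from -11/6x_2^2 - 37/6x_2 → -481/45x_2
  leading term x_2: no divisor's leading term divides it; move -481/45x_2 to the remainder.
  remainder -481/45x_2 ≠ 0; add h_5 = -481/45x_2 to the basis.

The other S-polynomials (S(f_2,f_3), S(f_1,h_4), S(f_2,h_4), S(f_3,h_4), S(f_1,h_5), S(f_2,h_5), S(f_3,h_5), S(h_4,h_5)) all reduce to 0 modulo the current basis, so we have a Gröbner basis.
Inter-reduce: drop elements whose leading term is divisible by another's, tail-reduce, and make monic.
Reduced Gröbner basis: {x_1 + 3, x_2}.

From the last basis element, x_2 = 0, so x_2 takes values in {0}. Each choice, substituted upward through the basis, yields the corresponding point(s) of the solution set.
  x_2 = 0: the earlier basis element becomes x_1 + 3 = 0, giving x_1 = -3 — point (-3, 0).
Each listed point satisfies every original equation (direct substitution).

{(-3, 0)}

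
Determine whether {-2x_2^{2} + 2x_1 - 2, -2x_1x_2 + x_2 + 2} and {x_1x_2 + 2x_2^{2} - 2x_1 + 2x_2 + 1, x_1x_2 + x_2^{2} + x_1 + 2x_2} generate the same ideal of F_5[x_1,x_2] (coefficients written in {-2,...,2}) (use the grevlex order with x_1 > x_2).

Equality of ideals is decidable: compute both reduced Gröbner bases (unique for the ordering) and check whether they agree.
Buchberger on the first generating set:
f_1 = -2x_2^{2} + 2x_1 - 2, LT = x_2^{2}.
f_2 = -2x_1x_2 + x_2 + 2, LT = x_1x_2.

S(f_1,f_2): lcm = x_1x_2^{2}. S = -x_1^{2} - 2x_2^{2} + x_1 + x_2.
  reduce S modulo (f_1, f_2):
  remainder -x_1^{2} - x_1 + x_2 + 2 ≠ 0; add g_3 = -x_1^{2} - x_1 + x_2 + 2 to the basis.

The other S-polynomials (S(f_1,g_3), S(f_2,g_3)) all reduce to 0 modulo the current basis, so we have a Gröbner basis.
Inter-reduce: drop elements whose leading term is divisible by another's, tail-reduce, and make monic.
Reduced Gröbner basis: {x_1^{2} + x_1 - x_2 - 2, x_1x_2 + 2x_2 - 1, x_2^{2} - x_1 + 1}.

Buchberger on the second generating set:
h_1 = x_1x_2 + 2x_2^{2} - 2x_1 + 2x_2 + 1, LT = x_1x_2.
h_2 = x_1x_2 + x_2^{2} + x_1 + 2x_2, LT = x_1x_2.

S(h_1,h_2): lcm = x_1x_2. S = x_2^{2} + 2x_1 + 1.
  reduce S modulo (h_1, h_2):
  remainder x_2^{2} + 2x_1 + 1 ≠ 0; add k_3 = x_2^{2} + 2x_1 + 1 to the basis.

S(h_1,k_3): lcm = x_1x_2^{2}. S = 2x_2^{3} - 2x_1^{2} - 2x_1x_2 + 2x_2^{2} - x_1 + x_2.
  reduce S modulo (h_1, h_2, k_3):
  remainder -2x_1^{2} - x_1 + x_2 + 2 ≠ 0; add k_4 = -2x_1^{2} - x_1 + x_2 + 2 to the basis.

The other S-polynomials (S(h_2,k_3), S(h_1,k_4), S(h_2,k_4), S(k_3,k_4)) all reduce to 0 modulo the current basis, so we have a Gröbner basis.
Inter-reduce: drop elements whose leading term is divisible by another's, tail-reduce, and make monic.
Reduced Gröbner basis: {x_1^{2} - 2x_1 + 2x_2 - 1, x_1x_2 - x_1 + 2x_2 - 1, x_2^{2} + 2x_1 + 1}.

Since the reduced bases disagree, the two ideals are not the same.

No, the ideals differ.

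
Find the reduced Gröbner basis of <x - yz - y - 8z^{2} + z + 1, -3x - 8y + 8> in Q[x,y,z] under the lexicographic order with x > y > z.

G = {x + \tfrac{8}{3}y - \tfrac{8}{3}, yz + \tfrac{11}{3}y + 8z^{2} - z - \tfrac{11}{3}}

f_1 = x - yz - y - 8z^{2} + z + 1, LT = x.
f_2 = -3x - 8y + 8, LT = x.

S(f_1,f_2): lcm = x. S = -yz - \tfrac{11}{3}y - 8z^{2} + z + \tfrac{11}{3}.
  leading term yz: no divisor's leading term divides it; move -yz to the remainder.
  leading term y: no divisor's leading term divides it; move -\tfrac{11}{3}y to the remainder.
  leading term z^{2}: no divisor's leading term divides it; move -8z^{2} to the remainder.
  leading term z: no divisor's leading term divides it; move z to the remainder.
  leading term 1: no divisor's leading term divides it; move \tfrac{11}{3} to the remainder.
  remainder -yz - \tfrac{11}{3}y - 8z^{2} + z + \tfrac{11}{3} ≠ 0; add g_3 = -yz - \tfrac{11}{3}y - 8z^{2} + z + \tfrac{11}{3} to the basis.

S(f_1,g_3): leading monomials are coprime, so the S-polynomial reduces to 0 (Buchberger's first criterion).
S(f_2,g_3): leading monomials are coprime, so the S-polynomial reduces to 0 (Buchberger's first criterion).
Every S-polynomial of the final basis reduces to 0, so we have a Gröbner basis.
Inter-reduce: drop elements whose leading term is divisible by another's, tail-reduce, and make monic.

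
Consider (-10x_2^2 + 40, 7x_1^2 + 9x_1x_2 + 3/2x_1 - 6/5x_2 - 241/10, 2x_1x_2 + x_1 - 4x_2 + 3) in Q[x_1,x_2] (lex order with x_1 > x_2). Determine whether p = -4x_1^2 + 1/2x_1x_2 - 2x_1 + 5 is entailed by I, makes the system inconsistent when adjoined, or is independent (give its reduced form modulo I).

-4x_1^2 + 1/2x_1x_2 - 2x_1 + 5 lies in I (it reduces to 0).

First compute the reduced Gröbner basis of I by Buchberger's algorithm.
f_1 = -10x_2^2 + 40, LT = x_2^2.
f_2 = 7x_1^2 + 9x_1x_2 + 3/2x_1 - 6/5x_2 - 241/10, LT = x_1^2.
f_3 = 2x_1x_2 + x_1 - 4x_2 + 3, LT = x_1x_2.

S(f_1,f_3): lcm = x_1x_2^2. S = -1/2x_1x_2 - 4x_1 + 2x_2^2 - 3/2x_2.
  reduce S modulo (f_1, f_2, f_3):
  remainder -15/4x_1 - 5/2x_2 + 35/4 ≠ 0; add h_4 = -15/4x_1 - 5/2x_2 + 35/4 to the basis.

S(f_2,f_3): lcm = x_1^2x_2. S = -1/2x_1^2 + 9/7x_1x_2^2 + 31/14x_1x_2 - 3/2x_1 - 6/35x_2^2 - 241/70x_2.
  reduce S modulo (f_1, f_2, f_3, h_4):
  remainder 67/105x_2 - 134/105 ≠ 0; add h_5 = 67/105x_2 - 134/105 to the basis.

The other S-polynomials (S(f_1,f_2), S(f_1,h_4), S(f_2,h_4), S(f_3,h_4), S(f_1,h_5), S(f_2,h_5), S(f_3,h_5), S(h_4,h_5)) all reduce to 0 modulo the current basis, so we have a Gröbner basis.
Inter-reduce: drop elements whose leading term is divisible by another's, tail-reduce, and make monic.
Reduced Gröbner basis: {x_1 - 1, x_2 - 2}.
Label its elements g_1 = x_1 - 1, g_2 = x_2 - 2.

Reduce p = -4x_1^2 + 1/2x_1x_2 - 2x_1 + 5 modulo G:
  leading term x_1^2: subtract (-4x_1)·g_1 from -4x_1^2 + 1/2x_1x_2 - 2x_1 + 5 → 1/2x_1x_2 - 6x_1 + 5
  leading term x_1x_2: subtract (1/2x_2)·g_1 from 1/2x_1x_2 - 6x_1 + 5 → -6x_1 + 1/2x_2 + 5
  leading term x_1: subtract (-6)·g_1 from -6x_1 + 1/2x_2 + 5 → 1/2x_2 - 1
  leading term x_2: subtract (1/2)·g_2 from 1/2x_2 - 1 → 0
  normal form = 0.
Since the normal form is 0, p ∈ I.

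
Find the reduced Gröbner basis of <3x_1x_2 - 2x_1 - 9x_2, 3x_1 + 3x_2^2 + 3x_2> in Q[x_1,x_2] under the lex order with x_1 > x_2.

f_1 = 3x_1x_2 - 2x_1 - 9x_2, LT = x_1x_2.
f_2 = 3x_1 + 3x_2^2 + 3x_2, LT = x_1.

S(f_1,f_2): lcm = x_1x_2. S = -2/3x_1 - x_2^3 - x_2^2 - 3x_2.
  leading term x_1: subtract (-2/9)·f_2 from -2/3x_1 - x_2^3 - x_2^2 - 3x_2 → -x_2^3 - 1/3x_2^2 - 7/3x_2
  leading term x_2^3: no divisor's leading term divides it; move -x_2^3 to the remainder.
  leading term x_2^2: no divisor's leading term divides it; move -1/3x_2^2 to the remainder.
  leading term x_2: no divisor's leading term divides it; move -7/3x_2 to the remainder.
  remainder -x_2^3 - 1/3x_2^2 - 7/3x_2 ≠ 0; add g_3 = -x_2^3 - 1/3x_2^2 - 7/3x_2 to the basis.

The other S-polynomials (S(f_1,g_3), S(f_2,g_3)) all reduce to 0 modulo the current basis, so we have a Gröbner basis.
Inter-reduce: drop elements whose leading term is divisible by another's, tail-reduce, and make monic.

G = {x_1 + x_2^2 + x_2, x_2^3 + 1/3x_2^2 + 7/3x_2}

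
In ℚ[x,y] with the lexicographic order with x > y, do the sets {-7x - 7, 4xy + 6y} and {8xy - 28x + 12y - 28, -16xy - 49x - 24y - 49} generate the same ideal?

Yes, the ideals are equal.

Two ideals are equal iff their reduced Gröbner bases coincide (the reduced basis is unique for a fixed ordering).
Buchberger on the first generating set:
f_1 = -7x - 7, LT = x.
f_2 = 4xy + 6y, LT = xy.

S(f_1,f_2): lcm = xy. S = -½y.
  leading term y: no divisor's leading term divides it; move -½y to the remainder.
  remainder -½y ≠ 0; add g_3 = -½y to the basis.

S(f_1,g_3): leading monomials are coprime, so the S-polynomial reduces to 0 (Buchberger's first criterion).
S(f_2,g_3): lcm = xy. S = 3/2y.
  leading term y: subtract (-3)·g_3 from 3/2y → 0
  remainder 0.

Every S-polynomial of the final basis reduces to 0, so we have a Gröbner basis.
Inter-reduce: drop elements whose leading term is divisible by another's, tail-reduce, and make monic.
Reduced Gröbner basis: {x + 1, y}.

Buchberger on the second generating set:
h_1 = 8xy - 28x + 12y - 28, LT = xy.
h_2 = -16xy - 49x - 24y - 49, LT = xy.

S(h_1,h_2): lcm = xy. S = -105/16x - 105/16.
  leading term x: no divisor's leading term divides it; move -105/16x to the remainder.
  leading term 1: no divisor's leading term divides it; move -105/16 to the remainder.
  remainder -105/16x - 105/16 ≠ 0; add k_3 = -105/16x - 105/16 to the basis.

S(h_1,k_3): lcm = xy. S = -7/2x + ½y - 7/2.
  leading term x: subtract (8/15)·k_3 from -7/2x + ½y - 7/2 → ½y
  leading term y: no divisor's leading term divides it; move ½y to the remainder.
  remainder ½y ≠ 0; add k_4 = ½y to the basis.

S(h_2,k_3): lcm = xy. S = 49/16x + ½y + 49/16.
  leading term x: subtract (-7/15)·k_3 from 49/16x + ½y + 49/16 → ½y
  leading term y: subtract (1)·k_4 from ½y → 0
  remainder 0.

S(h_1,k_4): lcm = xy. S = -7/2x + 3/2y - 7/2.
  leading term x: subtract (8/15)·k_3 from -7/2x + 3/2y - 7/2 → 3/2y
  leading term y: subtract (3)·k_4 from 3/2y → 0
  remainder 0.

S(h_2,k_4): lcm = xy. S = 49/16x + 3/2y + 49/16.
  leading term x: subtract (-7/15)·k_3 from 49/16x + 3/2y + 49/16 → 3/2y
  leading term y: subtract (3)·k_4 from 3/2y → 0
  remainder 0.

S(k_3,k_4): leading monomials are coprime, so the S-polynomial reduces to 0 (Buchberger's first criterion).
Every S-polynomial of the final basis reduces to 0, so we have a Gröbner basis.
Inter-reduce: drop elements whose leading term is divisible by another's, tail-reduce, and make monic.
Reduced Gröbner basis: {x + 1, y}.

These coincide, so the ideals are equal.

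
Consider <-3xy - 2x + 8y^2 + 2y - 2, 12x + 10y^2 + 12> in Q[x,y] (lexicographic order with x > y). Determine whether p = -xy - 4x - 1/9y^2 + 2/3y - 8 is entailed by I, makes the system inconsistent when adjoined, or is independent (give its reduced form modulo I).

First compute the reduced Gröbner basis of I by Buchberger's algorithm.
f_1 = -3xy - 2x + 8y^2 + 2y - 2, LT = xy.
f_2 = 12x + 10y^2 + 12, LT = x.

S(f_1,f_2): lcm = xy. S = 2/3x - 5/6y^3 - 8/3y^2 - 5/3y + 2/3.
  leading term x: subtract (1/18)·f_2 from 2/3x - 5/6y^3 - 8/3y^2 - 5/3y + 2/3 → -5/6y^3 - 29/9y^2 - 5/3y
  leading term y^3: no divisor's leading term divides it; move -5/6y^3 to the remainder.
  leading term y^2: no divisor's leading term divides it; move -29/9y^2 to the remainder.
  leading term y: no divisor's leading term divides it; move -5/3y to the remainder.
  remainder -5/6y^3 - 29/9y^2 - 5/3y ≠ 0; add h_3 = -5/6y^3 - 29/9y^2 - 5/3y to the basis.

The other S-polynomials (S(f_1,h_3), S(f_2,h_3)) all reduce to 0 modulo the current basis, so we have a Gröbner basis.
Inter-reduce: drop elements whose leading term is divisible by another's, tail-reduce, and make monic.
Reduced Gröbner basis: {x + 5/6y^2 + 1, y^3 + 58/15y^2 + 2y}.
Label its elements g_1 = x + 5/6y^2 + 1, g_2 = y^3 + 58/15y^2 + 2y.

Reduce p = -xy - 4x - 1/9y^2 + 2/3y - 8 modulo G:
  leading term xy: subtract (-y)·g_1 from -xy - 4x - 1/9y^2 + 2/3y - 8 → -4x + 5/6y^3 - 1/9y^2 + 5/3y - 8
  leading term x: subtract (-4)·g_1 from -4x + 5/6y^3 - 1/9y^2 + 5/3y - 8 → 5/6y^3 + 29/9y^2 + 5/3y - 4
  leading term y^3: subtract (5/6)·g_2 from 5/6y^3 + 29/9y^2 + 5/3y - 4 → -4
  leading term 1: no divisor's leading term divides it; move -4 to the remainder.
  normal form = -4.
The normal form is nonzero, so p ∉ I. Since p minus its normal form lies in I, I + (p) = I + (r) where r = -4; decide whether this ideal is the whole ring.
Here r = -4 is a nonzero constant, hence a unit: 1 ∈ I + (p), the Gröbner basis of I + (p) is {1}, and the enlarged system has no common solution — adjoining p is inconsistent.

Adjoining -xy - 4x - 1/9y^2 + 2/3y - 8 makes the ideal the whole ring: the system is inconsistent.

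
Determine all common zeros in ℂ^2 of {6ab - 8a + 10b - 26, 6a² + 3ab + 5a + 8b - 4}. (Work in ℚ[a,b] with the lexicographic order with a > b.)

Compute a lex Gröbner basis by Buchberger's algorithm.
f_1 = 6ab - 8a + 10b - 26, LT = ab.
f_2 = 6a² + 3ab + 5a + 8b - 4, LT = a².

S(f_1,f_2): lcm = a²b. S = -4/3a² - ½ab² + ⅚ab - 13/3a - 4/3b² + ⅔b.
  leading term a²: subtract (-2/9)·f_2 from -4/3a² - ½ab² + ⅚ab - 13/3a - 4/3b² + ⅔b → -½ab² + 3/2ab - 29/9a - 4/3b² + 22/9b - 8/9
  leading term ab²: subtract (-1/12b)·f_1 from -½ab² + 3/2ab - 29/9a - 4/3b² + 22/9b - 8/9 → ⅚ab - 29/9a - ½b² + 5/18b - 8/9
  leading term ab: subtract (5/36)·f_1 from ⅚ab - 29/9a - ½b² + 5/18b - 8/9 → -19/9a - ½b² - 10/9b + 49/18
  leading term a: no divisor's leading term divides it; move -19/9a to the remainder.
  leading term b²: no divisor's leading term divides it; move -½b² to the remainder.
  leading term b: no divisor's leading term divides it; move -10/9b to the remainder.
  leading term 1: no divisor's leading term divides it; move 49/18 to the remainder.
  remainder -19/9a - ½b² - 10/9b + 49/18 ≠ 0; add h_3 = -19/9a - ½b² - 10/9b + 49/18 to the basis.

S(f_1,h_3): lcm = ab. S = -4/3a - 9/38b³ - 10/19b² + 337/114b - 13/3.
  leading term a: subtract (12/19)·h_3 from -4/3a - 9/38b³ - 10/19b² + 337/114b - 13/3 → -9/38b³ - 4/19b² + 139/38b - 115/19
  leading term b³: no divisor's leading term divides it; move -9/38b³ to the remainder.
  leading term b²: no divisor's leading term divides it; move -4/19b² to the remainder.
  leading term b: no divisor's leading term divides it; move 139/38b to the remainder.
  leading term 1: no divisor's leading term divides it; move -115/19 to the remainder.
  remainder -9/38b³ - 4/19b² + 139/38b - 115/19 ≠ 0; add h_4 = -9/38b³ - 4/19b² + 139/38b - 115/19 to the basis.

The other S-polynomials (S(f_2,h_3), S(f_1,h_4), S(f_2,h_4), S(h_3,h_4)) all reduce to 0 modulo the current basis, so we have a Gröbner basis.
Inter-reduce: drop elements whose leading term is divisible by another's, tail-reduce, and make monic.
Reduced Gröbner basis: {a + 9/38b² + 10/19b - 49/38, b³ + 8/9b² - 139/9b + 230/9}.

Since the basis is lex-ordered, b³ + 8/9b² - 139/9b + 230/9 is univariate in b. Its roots are {-5, 37/18 - sqrt(287)*I/18, 37/18 + sqrt(287)*I/18}. Back-substituting each root into the other basis elements fixes the other coordinates.
  b = -5: the earlier basis element becomes a + 2 = 0, giving a = -2 — point (-2, -5).
  b = 37/18 - sqrt(287)*I/18: the earlier basis element becomes a + 7/12 - sqrt(287)*I/12 = 0, giving a = -7/12 + sqrt(287)*I/12 — point (-7/12 + sqrt(287)*I/12, 37/18 - sqrt(287)*I/18).
  b = 37/18 + sqrt(287)*I/18: the earlier basis element becomes a + 7/12 + sqrt(287)*I/12 = 0, giving a = -7/12 - sqrt(287)*I/12 — point (-7/12 - sqrt(287)*I/12, 37/18 + sqrt(287)*I/18).
Substituting each solution back into the original system confirms all equations vanish.

{(-2, -5), (-7/12 + sqrt(287)*I/12, 37/18 - sqrt(287)*I/18), (-7/12 - sqrt(287)*I/12, 37/18 + sqrt(287)*I/18)}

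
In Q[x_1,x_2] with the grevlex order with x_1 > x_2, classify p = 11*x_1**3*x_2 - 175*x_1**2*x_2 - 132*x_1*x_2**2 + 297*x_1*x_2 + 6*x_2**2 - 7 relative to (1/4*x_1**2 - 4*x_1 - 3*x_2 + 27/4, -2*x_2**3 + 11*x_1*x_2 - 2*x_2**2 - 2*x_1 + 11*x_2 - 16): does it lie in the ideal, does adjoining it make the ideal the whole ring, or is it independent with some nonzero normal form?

First compute the reduced Gröbner basis of I by Buchberger's algorithm.
f_1 = 1/4*x_1**2 - 4*x_1 - 3*x_2 + 27/4, LT = x_1**2.
f_2 = -2*x_2**3 + 11*x_1*x_2 - 2*x_2**2 - 2*x_1 + 11*x_2 - 16, LT = x_2**3.

The S-polynomials (S(f_1,f_2)) all reduce to 0 modulo the current basis, so we have a Gröbner basis.
Inter-reduce: drop elements whose leading term is divisible by another's, tail-reduce, and make monic.
Reduced Gröbner basis: {x_2**3 - 11/2*x_1*x_2 + x_2**2 + x_1 - 11/2*x_2 + 8, x_1**2 - 16*x_1 - 12*x_2 + 27}.
Label its elements g_1 = x_2**3 - 11/2*x_1*x_2 + x_2**2 + x_1 - 11/2*x_2 + 8, g_2 = x_1**2 - 16*x_1 - 12*x_2 + 27.

Reduce p = 11*x_1**3*x_2 - 175*x_1**2*x_2 - 132*x_1*x_2**2 + 297*x_1*x_2 + 6*x_2**2 - 7 modulo G:
  leading term x_1**3*x_2: subtract (11*x_1*x_2)·g_2 from 11*x_1**3*x_2 - 175*x_1**2*x_2 - 132*x_1*x_2**2 + 297*x_1*x_2 + 6*x_2**2 - 7 → x_1**2*x_2 + 6*x_2**2 - 7
  leading term x_1**2*x_2: subtract (x_2)·g_2 from x_1**2*x_2 + 6*x_2**2 - 7 → 16*x_1*x_2 + 18*x_2**2 - 27*x_2 - 7
  leading term x_1*x_2: no divisor's leading term divides it; move 16*x_1*x_2 to the remainder.
  leading term x_2**2: no divisor's leading term divides it; move 18*x_2**2 to the remainder.
  leading term x_2: no divisor's leading term divides it; move -27*x_2 to the remainder.
  leading term 1: no divisor's leading term divides it; move -7 to the remainder.
  normal form = 16*x_1*x_2 + 18*x_2**2 - 27*x_2 - 7.
The normal form is nonzero, so p ∉ I. Since p minus its normal form lies in I, I + (p) = I + (r) where r = 16*x_1*x_2 + 18*x_2**2 - 27*x_2 - 7; decide whether this ideal is the whole ring.
Run Buchberger on G together with r (pairs among the g_i already reduce to 0 since G is a Gröbner basis):
g_1 = x_2**3 - 11/2*x_1*x_2 + x_2**2 + x_1 - 11/2*x_2 + 8, LT = x_2**3.
g_2 = x_1**2 - 16*x_1 - 12*x_2 + 27, LT = x_1**2.
r = 16*x_1*x_2 + 18*x_2**2 - 27*x_2 - 7, LT = x_1*x_2.

S(g_1,r): lcm = x_1*x_2**3. S = -9/8*x_2**4 - 11/2*x_1**2*x_2 + x_1*x_2**2 + 27/16*x_2**3 + x_1**2 - 11/2*x_1*x_2 + 7/16*x_2**2 + 8*x_1.
  leading term x_2**4: subtract (-9/8*x_2)·g_1 from -9/8*x_2**4 - 11/2*x_1**2*x_2 + x_1*x_2**2 + 27/16*x_2**3 + x_1**2 - 11/2*x_1*x_2 + 7/16*x_2**2 + 8*x_1 → -11/2*x_1**2*x_2 - 83/16*x_1*x_2**2 + 45/16*x_2**3 + x_1**2 - 35/8*x_1*x_2 - 23/4*x_2**2 + 8*x_1 + 9*x_2
  leading term x_1**2*x_2: subtract (-11/2*x_2)·g_2 from -11/2*x_1**2*x_2 - 83/16*x_1*x_2**2 + 45/16*x_2**3 + x_1**2 - 35/8*x_1*x_2 - 23/4*x_2**2 + 8*x_1 + 9*x_2 → -83/16*x_1*x_2**2 + 45/16*x_2**3 + x_1**2 - 739/8*x_1*x_2 - 287/4*x_2**2 + 8*x_1 + 315/2*x_2
  leading term x_1*x_2**2: subtract (-83/256*x_2)·r from -83/16*x_1*x_2**2 + 45/16*x_2**3 + x_1**2 - 739/8*x_1*x_2 - 287/4*x_2**2 + 8*x_1 + 315/2*x_2 → 1107/128*x_2**3 + x_1**2 - 739/8*x_1*x_2 - 20609/256*x_2**2 + 8*x_1 + 39739/256*x_2
  leading term x_2**3: subtract (1107/128)·g_1 from 1107/128*x_2**3 + x_1**2 - 739/8*x_1*x_2 - 20609/256*x_2**2 + 8*x_1 + 39739/256*x_2 → x_1**2 - 11471/256*x_1*x_2 - 22823/256*x_2**2 - 83/128*x_1 + 12979/64*x_2 - 1107/16
  leading term x_1**2: subtract (1)·g_2 from x_1**2 - 11471/256*x_1*x_2 - 22823/256*x_2**2 - 83/128*x_1 + 12979/64*x_2 - 1107/16 → -11471/256*x_1*x_2 - 22823/256*x_2**2 + 1965/128*x_1 + 13747/64*x_2 - 1539/16
  leading term x_1*x_2: subtract (-11471/4096)·r from -11471/256*x_1*x_2 - 22823/256*x_2**2 + 1965/128*x_1 + 13747/64*x_2 - 1539/16 → -79345/2048*x_2**2 + 1965/128*x_1 + 570091/4096*x_2 - 474281/4096
  leading term x_2**2: no divisor's leading term divides it; move -79345/2048*x_2**2 to the remainder.
  leading term x_1: no divisor's leading term divides it; move 1965/128*x_1 to the remainder.
  leading term x_2: no divisor's leading term divides it; move 570091/4096*x_2 to the remainder.
  leading term 1: no divisor's leading term divides it; move -474281/4096 to the remainder.
  remainder -79345/2048*x_2**2 + 1965/128*x_1 + 570091/4096*x_2 - 474281/4096 ≠ 0; add m_4 = -79345/2048*x_2**2 + 1965/128*x_1 + 570091/4096*x_2 - 474281/4096 to the basis.

S(g_2,r): lcm = x_1**2*x_2. S = -9/8*x_1*x_2**2 - 229/16*x_1*x_2 - 12*x_2**2 + 7/16*x_1 + 27*x_2.
  leading term x_1*x_2**2: subtract (-9/128*x_2)·r from -9/8*x_1*x_2**2 - 229/16*x_1*x_2 - 12*x_2**2 + 7/16*x_1 + 27*x_2 → 81/64*x_2**3 - 229/16*x_1*x_2 - 1779/128*x_2**2 + 7/16*x_1 + 3393/128*x_2
  leading term x_2**3: subtract (81/64)·g_1 from 81/64*x_2**3 - 229/16*x_1*x_2 - 1779/128*x_2**2 + 7/16*x_1 + 3393/128*x_2 → -941/128*x_1*x_2 - 1941/128*x_2**2 - 53/64*x_1 + 1071/32*x_2 - 81/8
  leading term x_1*x_2: subtract (-941/2048)·r from -941/128*x_1*x_2 - 1941/128*x_2**2 - 53/64*x_1 + 1071/32*x_2 - 81/8 → -7059/1024*x_2**2 - 53/64*x_1 + 43137/2048*x_2 - 27323/2048
  leading term x_2**2: subtract (14118/79345)·m_4 from -7059/1024*x_2**2 - 53/64*x_1 + 43137/2048*x_2 - 27323/2048 → -903811/253904*x_1 - 4699743/1269520*x_2 + 4609399/634760
  leading term x_1: no divisor's leading term divides it; move -903811/253904*x_1 to the remainder.
  leading term x_2: no divisor's leading term divides it; move -4699743/1269520*x_2 to the remainder.
  leading term 1: no divisor's leading term divides it; move 4609399/634760 to the remainder.
  remainder -903811/253904*x_1 - 4699743/1269520*x_2 + 4609399/634760 ≠ 0; add m_5 = -903811/253904*x_1 - 4699743/1269520*x_2 + 4609399/634760 to the basis.

S(g_1,m_4): lcm = x_2**3. S = -161983/31738*x_1*x_2 + 728781/158690*x_2**2 + x_1 - 673538/79345*x_2 + 8.
  leading term x_1*x_2: subtract (-161983/507808)·r from -161983/31738*x_1*x_2 + 728781/158690*x_2**2 + x_1 - 673538/79345*x_2 + 8 → 13119483/1269520*x_2**2 + x_1 - 43420921/2539040*x_2 + 418369/72544
  leading term x_2**2: subtract (-1679293824/6295629025)·m_4 from 13119483/1269520*x_2**2 + x_1 - 43420921/2539040*x_2 + 418369/72544 → 6415082624/1259125805*x_1 + 126064568944/6295629025*x_2 - 158139982064/6295629025
  leading term x_1: subtract (-102641321984/71712883795)·m_5 from 6415082624/1259125805*x_1 + 126064568944/6295629025*x_2 - 158139982064/6295629025 → 5280062037008/358564418975*x_2 - 5280062037008/358564418975
  leading term x_2: no divisor's leading term divides it; move 5280062037008/358564418975*x_2 to the remainder.
  leading term 1: no divisor's leading term divides it; move -5280062037008/358564418975 to the remainder.
  remainder 5280062037008/358564418975*x_2 - 5280062037008/358564418975 ≠ 0; add m_6 = 5280062037008/358564418975*x_2 - 5280062037008/358564418975 to the basis.

The other S-polynomials (S(g_1,g_2), S(g_2,m_4), S(r,m_4), S(g_1,m_5), S(g_2,m_5), S(r,m_5), S(m_4,m_5), S(g_1,m_6), S(g_2,m_6), S(r,m_6), S(m_4,m_6), S(m_5,m_6)) all reduce to 0 modulo the current basis, so we have a Gröbner basis.
Inter-reduce: drop elements whose leading term is divisible by another's, tail-reduce, and make monic.
Reduced Gröbner basis: {x_1 - 1, x_2 - 1}.
The reduced Gröbner basis of I + (p) is {x_1 - 1, x_2 - 1} ≠ {1}, a proper ideal, so the enlarged system stays consistent: p is independent of I, with normal form 16*x_1*x_2 + 18*x_2**2 - 27*x_2 - 7.

The remainder on division by a Gröbner basis is unique — it is the normal form.

11*x_1**3*x_2 - 175*x_1**2*x_2 - 132*x_1*x_2**2 + 297*x_1*x_2 + 6*x_2**2 - 7 is independent of I; its normal form modulo I is 16*x_1*x_2 + 18*x_2**2 - 27*x_2 - 7.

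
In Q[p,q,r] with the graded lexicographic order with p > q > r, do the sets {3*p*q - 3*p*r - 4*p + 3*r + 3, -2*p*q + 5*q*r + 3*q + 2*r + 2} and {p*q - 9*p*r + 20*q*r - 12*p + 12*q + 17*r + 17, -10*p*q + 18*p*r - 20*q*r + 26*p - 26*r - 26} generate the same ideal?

Since reduced Gröbner bases are canonical representatives of ideals under a given ordering, it suffices to compute and compare them.
Buchberger on the first generating set:
f_1 = 3*p*q - 3*p*r - 4*p + 3*r + 3, LT = p*q.
f_2 = -2*p*q + 5*q*r + 3*q + 2*r + 2, LT = p*q.

S(f_1,f_2): lcm = p*q. S = -p*r + 5/2*q*r - 4/3*p + 3/2*q + 2*r + 2.
  reduce S modulo (f_1, f_2):
  remainder -p*r + 5/2*q*r - 4/3*p + 3/2*q + 2*r + 2 ≠ 0; add g_3 = -p*r + 5/2*q*r - 4/3*p + 3/2*q + 2*r + 2 to the basis.

S(f_1,g_3): lcm = p*q*r. S = -p*r**2 + 5/2*q**2*r - 4/3*p*q - 4/3*p*r + 3/2*q**2 + 2*q*r + r**2 + 2*q + r.
  reduce S modulo (f_1, f_2, g_3):
  remainder 5/2*q**2*r - 5/2*q*r**2 + 3/2*q**2 - 17/6*q*r - r**2 - 7/3*r - 4/3 ≠ 0; add g_4 = 5/2*q**2*r - 5/2*q*r**2 + 3/2*q**2 - 17/6*q*r - r**2 - 7/3*r - 4/3 to the basis.

The other S-polynomials (S(f_2,g_3), S(f_1,g_4), S(f_2,g_4), S(g_3,g_4)) all reduce to 0 modulo the current basis, so we have a Gröbner basis.
Inter-reduce: drop elements whose leading term is divisible by another's, tail-reduce, and make monic.
Reduced Gröbner basis: {q**2*r - q*r**2 + 3/5*q**2 - 17/15*q*r - 2/5*r**2 - 14/15*r - 8/15, p*q - 5/2*q*r - 3/2*q - r - 1, p*r - 5/2*q*r + 4/3*p - 3/2*q - 2*r - 2}.

Buchberger on the second generating set:
h_1 = p*q - 9*p*r + 20*q*r - 12*p + 12*q + 17*r + 17, LT = p*q.
h_2 = -10*p*q + 18*p*r - 20*q*r + 26*p - 26*r - 26, LT = p*q.

S(h_1,h_2): lcm = p*q. S = -36/5*p*r + 18*q*r - 47/5*p + 12*q + 72/5*r + 72/5.
  reduce S modulo (h_1, h_2):
  remainder -36/5*p*r + 18*q*r - 47/5*p + 12*q + 72/5*r + 72/5 ≠ 0; add k_3 = -36/5*p*r + 18*q*r - 47/5*p + 12*q + 72/5*r + 72/5 to the basis.

S(h_1,k_3): lcm = p*q*r. S = -9*p*r**2 + 5/2*q**2*r + 20*q*r**2 - 47/36*p*q - 12*p*r + 5/3*q**2 + 14*q*r + 17*r**2 + 2*q + 17*r.
  reduce S modulo (h_1, h_2, k_3):
  remainder 5/2*q**2*r - 5/2*q*r**2 + 5/3*q**2 - 44/9*q*r - r**2 - 7/3*q - 101/36*r - 65/36 ≠ 0; add k_4 = 5/2*q**2*r - 5/2*q*r**2 + 5/3*q**2 - 44/9*q*r - r**2 - 7/3*q - 101/36*r - 65/36 to the basis.

The other S-polynomials (S(h_2,k_3), S(h_1,k_4), S(h_2,k_4), S(k_3,k_4)) all reduce to 0 modulo the current basis, so we have a Gröbner basis.
Inter-reduce: drop elements whose leading term is divisible by another's, tail-reduce, and make monic.
Reduced Gröbner basis: {q**2*r - q*r**2 + 2/3*q**2 - 88/45*q*r - 2/5*r**2 - 14/15*q - 101/90*r - 13/18, p*q - 5/2*q*r - 1/4*p - 3*q - r - 1, p*r - 5/2*q*r + 47/36*p - 5/3*q - 2*r - 2}.

Since the reduced bases disagree, the two ideals are not the same.
The choice of monomial ordering does not affect the verdict — as long as both bases are computed under the same ordering, their equality decides ideal equality.

No, the ideals differ.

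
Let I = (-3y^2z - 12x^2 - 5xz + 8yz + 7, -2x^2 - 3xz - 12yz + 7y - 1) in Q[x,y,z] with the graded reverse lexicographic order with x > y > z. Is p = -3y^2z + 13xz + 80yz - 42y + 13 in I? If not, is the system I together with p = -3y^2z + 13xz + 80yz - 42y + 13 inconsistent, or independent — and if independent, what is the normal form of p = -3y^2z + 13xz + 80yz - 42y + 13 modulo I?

-3y^2z + 13xz + 80yz - 42y + 13 lies in I (it reduces to 0).

First compute the reduced Gröbner basis of I by Buchberger's algorithm.
f_1 = -3y^2z - 12x^2 - 5xz + 8yz + 7, LT = y^2z.
f_2 = -2x^2 - 3xz - 12yz + 7y - 1, LT = x^2.

The S-polynomials (S(f_1,f_2)) all reduce to 0 modulo the current basis, so we have a Gröbner basis.
Inter-reduce: drop elements whose leading term is divisible by another's, tail-reduce, and make monic.
Reduced Gröbner basis: {y^2z - 13/3xz - 80/3yz + 14y - 13/3, x^2 + 3/2xz + 6yz - 7/2y + 1/2}.
Label its elements g_1 = y^2z - 13/3xz - 80/3yz + 14y - 13/3, g_2 = x^2 + 3/2xz + 6yz - 7/2y + 1/2.

Reduce p = -3y^2z + 13xz + 80yz - 42y + 13 modulo G:
  leading term y^2z: subtract (-3)·g_1 from -3y^2z + 13xz + 80yz - 42y + 13 → 0
  normal form = 0.
Since the normal form is 0, p ∈ I.

Ideal membership is decidable via reduction modulo a Gröbner basis.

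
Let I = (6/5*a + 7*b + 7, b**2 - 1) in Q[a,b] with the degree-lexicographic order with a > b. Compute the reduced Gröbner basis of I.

G = {b**2 - 1, a + 35/6*b + 35/6}

f_1 = 6/5*a + 7*b + 7, LT = a.
f_2 = b**2 - 1, LT = b**2.

The S-polynomials (S(f_1,f_2)) all reduce to 0 modulo the current basis, so we have a Gröbner basis.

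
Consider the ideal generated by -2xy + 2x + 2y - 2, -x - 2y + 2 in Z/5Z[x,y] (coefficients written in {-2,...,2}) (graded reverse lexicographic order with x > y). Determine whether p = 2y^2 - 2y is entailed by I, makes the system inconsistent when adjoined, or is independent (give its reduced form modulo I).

First compute the reduced Gröbner basis of I by Buchberger's algorithm.
f_1 = -2xy + 2x + 2y - 2, LT = xy.
f_2 = -x - 2y + 2, LT = x.

S(f_1,f_2): lcm = xy. S = -2y^2 - x + y + 1.
  leading term y^2: no divisor's leading term divides it; move -2y^2 to the remainder.
  leading term x: subtract (1)·f_2 from -x + y + 1 → -2y - 1
  leading term y: no divisor's leading term divides it; move -2y to the remainder.
  leading term 1: no divisor's leading term divides it; move -1 to the remainder.
  remainder -2y^2 - 2y - 1 ≠ 0; add h_3 = -2y^2 - 2y - 1 to the basis.

S(f_1,h_3): lcm = xy^2. S = -2xy - y^2 + 2x + y.
  leading term xy: subtract (1)·f_1 from -2xy - y^2 + 2x + y → -y^2 - y + 2
  leading term y^2: subtract (-2)·h_3 from -y^2 - y + 2 → 0
  remainder 0.

S(f_2,h_3): leading monomials are coprime, so the S-polynomial reduces to 0 (Buchberger's first criterion).
Every S-polynomial of the final basis reduces to 0, so we have a Gröbner basis.
Inter-reduce: drop elements whose leading term is divisible by another's, tail-reduce, and make monic.
Reduced Gröbner basis: {y^2 + y - 2, x + 2y - 2}.
Label its elements g_1 = y^2 + y - 2, g_2 = x + 2y - 2.

Reduce p = 2y^2 - 2y modulo G:
  leading term y^2: subtract (2)·g_1 from 2y^2 - 2y → y - 1
  leading term y: no divisor's leading term divides it; move y to the remainder.
  leading term 1: no divisor's leading term divides it; move -1 to the remainder.
  normal form = y - 1.
The normal form is nonzero, so p ∉ I. Since p minus its normal form lies in I, I + (p) = I + (r) where r = y - 1; decide whether this ideal is the whole ring.
Run Buchberger on G together with r (pairs among the g_i already reduce to 0 since G is a Gröbner basis):
g_1 = y^2 + y - 2, LT = y^2.
g_2 = x + 2y - 2, LT = x.
r = y - 1, LT = y.

S(g_1,g_2): leading monomials are coprime, so the S-polynomial reduces to 0 (Buchberger's first criterion).
S(g_1,r): lcm = y^2. S = 2y - 2.
  leading term y: subtract (2)·r from 2y - 2 → 0
  remainder 0.

S(g_2,r): leading monomials are coprime, so the S-polynomial reduces to 0 (Buchberger's first criterion).
Every S-polynomial of the final basis reduces to 0, so we have a Gröbner basis.
Inter-reduce: drop elements whose leading term is divisible by another's, tail-reduce, and make monic.
Reduced Gröbner basis: {x, y - 1}.
The reduced Gröbner basis of I + (p) is {x, y - 1} ≠ {1}, a proper ideal, so the enlarged system stays consistent: p is independent of I, with normal form y - 1.

2y^2 - 2y is independent of I; its normal form modulo I is y - 1.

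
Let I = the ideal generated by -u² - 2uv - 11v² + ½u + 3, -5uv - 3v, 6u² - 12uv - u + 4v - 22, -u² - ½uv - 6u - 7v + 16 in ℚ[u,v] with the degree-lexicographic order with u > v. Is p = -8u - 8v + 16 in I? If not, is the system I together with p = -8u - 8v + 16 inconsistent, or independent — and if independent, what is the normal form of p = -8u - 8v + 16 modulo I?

First compute the reduced Gröbner basis of I by Buchberger's algorithm.
f_1 = -u² - 2uv - 11v² + ½u + 3, LT = u².
f_2 = -5uv - 3v, LT = uv.
f_3 = 6u² - 12uv - u + 4v - 22, LT = u².
f_4 = -u² - ½uv - 6u - 7v + 16, LT = u².

S(f_1,f_2): lcm = u²v. S = 2uv² + 11v³ - 11/10uv - 3v.
  reduce S modulo (f_1, f_2, f_3, f_4):
  remainder 11v³ - 6/5v² - 117/50v ≠ 0; add h_5 = 11v³ - 6/5v² - 117/50v to the basis.

S(f_1,f_3): lcm = u². S = 4uv + 11v² - ⅓u - ⅔v + ⅔.
  reduce S modulo (f_1, f_2, f_3, f_4, h_5):
  remainder 11v² - ⅓u - 46/15v + ⅔ ≠ 0; add h_6 = 11v² - ⅓u - 46/15v + ⅔ to the basis.

S(f_1,f_4): lcm = u². S = 3/2uv + 11v² - 13/2u - 7v + 13.
  reduce S modulo (f_1, f_2, f_3, f_4, h_5, h_6):
  remainder -37/6u - 29/6v + 37/3 ≠ 0; add h_7 = -37/6u - 29/6v + 37/3 to the basis.

S(f_2,f_3): lcm = u²v. S = 2uv² + 23/30uv - ⅔v² + 11/3v.
  reduce S modulo (f_1, f_2, f_3, f_4, h_5, h_6, h_7):
  remainder 166703/61050v ≠ 0; add h_8 = 166703/61050v to the basis.

The other S-polynomials (S(f_2,f_4), S(f_3,f_4), S(f_1,h_5), S(f_2,h_5), S(f_3,h_5), S(f_4,h_5), S(f_1,h_6), S(f_2,h_6), S(f_3,h_6), S(f_4,h_6), S(h_5,h_6), S(f_1,h_7), S(f_2,h_7), S(f_3,h_7), S(f_4,h_7), S(h_5,h_7), S(h_6,h_7), S(f_1,h_8), S(f_2,h_8), S(f_3,h_8), S(f_4,h_8), S(h_5,h_8), S(h_6,h_8), S(h_7,h_8)) all reduce to 0 modulo the current basis, so we have a Gröbner basis.
Inter-reduce: drop elements whose leading term is divisible by another's, tail-reduce, and make monic.
Reduced Gröbner basis: {u - 2, v}.
Label its elements g_1 = u - 2, g_2 = v.

Reduce p = -8u - 8v + 16 modulo G:
  leading term u: subtract (-8)·g_1 from -8u - 8v + 16 → -8v
  leading term v: subtract (-8)·g_2 from -8v → 0
  normal form = 0.
Since the normal form is 0, p ∈ I.

-8u - 8v + 16 lies in I (it reduces to 0).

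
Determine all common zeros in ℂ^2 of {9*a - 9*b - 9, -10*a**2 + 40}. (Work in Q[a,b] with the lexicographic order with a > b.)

Compute a lex Gröbner basis by Buchberger's algorithm.
f_1 = 9*a - 9*b - 9, LT = a.
f_2 = -10*a**2 + 40, LT = a**2.

S(f_1,f_2): lcm = a**2. S = -a*b - a + 4.
  leading term a*b: subtract (-1/9*b)·f_1 from -a*b - a + 4 → -a - b**2 - b + 4
  leading term a: subtract (-1/9)·f_1 from -a - b**2 - b + 4 → -b**2 - 2*b + 3
  leading term b**2: no divisor's leading term divides it; move -b**2 to the remainder.
  leading term b: no divisor's leading term divides it; move -2*b to the remainder.
  leading term 1: no divisor's leading term divides it; move 3 to the remainder.
  remainder -b**2 - 2*b + 3 ≠ 0; add h_3 = -b**2 - 2*b + 3 to the basis.

The other S-polynomials (S(f_1,h_3), S(f_2,h_3)) all reduce to 0 modulo the current basis, so we have a Gröbner basis.
Inter-reduce: drop elements whose leading term is divisible by another's, tail-reduce, and make monic.
Reduced Gröbner basis: {a - b - 1, b**2 + 2*b - 3}.

Since the basis is lex-ordered, b**2 + 2*b - 3 is univariate in b. Its roots are {-3, 1}. Back-substituting each root into the other basis elements fixes the other coordinates.
  b = -3: the earlier basis element becomes a + 2 = 0, giving a = -2 — point (-2, -3).
  b = 1: the earlier basis element becomes a - 2 = 0, giving a = 2 — point (2, 1).
Substituting each solution back into the original system confirms all equations vanish.

{(-2, -3), (2, 1)}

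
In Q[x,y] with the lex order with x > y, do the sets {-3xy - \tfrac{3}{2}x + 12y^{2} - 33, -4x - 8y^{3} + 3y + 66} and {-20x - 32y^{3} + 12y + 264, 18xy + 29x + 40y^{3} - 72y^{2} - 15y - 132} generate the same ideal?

Since reduced Gröbner bases are canonical representatives of ideals under a given ordering, it suffices to compute and compare them.
Buchberger on the first generating set:
f_1 = -3xy - \tfrac{3}{2}x + 12y^{2} - 33, LT = xy.
f_2 = -4x - 8y^{3} + 3y + 66, LT = x.

S(f_1,f_2): lcm = xy. S = \tfrac{1}{2}x - 2y^{4} - \tfrac{13}{4}y^{2} + \tfrac{33}{2}y + 11.
  reduce S modulo (f_1, f_2):
  remainder -2y^{4} - y^{3} - \tfrac{13}{4}y^{2} + \tfrac{135}{8}y + \tfrac{77}{4} ≠ 0; add g_3 = -2y^{4} - y^{3} - \tfrac{13}{4}y^{2} + \tfrac{135}{8}y + \tfrac{77}{4} to the basis.

The other S-polynomials (S(f_1,g_3), S(f_2,g_3)) all reduce to 0 modulo the current basis, so we have a Gröbner basis.
Inter-reduce: drop elements whose leading term is divisible by another's, tail-reduce, and make monic.
Reduced Gröbner basis: {x + 2y^{3} - \tfrac{3}{4}y - \tfrac{33}{2}, y^{4} + \tfrac{1}{2}y^{3} + \tfrac{13}{8}y^{2} - \tfrac{135}{16}y - \tfrac{77}{8}}.

Buchberger on the second generating set:
h_1 = -20x - 32y^{3} + 12y + 264, LT = x.
h_2 = 18xy + 29x + 40y^{3} - 72y^{2} - 15y - 132, LT = xy.

S(h_1,h_2): lcm = xy. S = -\tfrac{29}{18}x + \tfrac{8}{5}y^{4} - \tfrac{20}{9}y^{3} + \tfrac{17}{5}y^{2} - \tfrac{371}{30}y + \tfrac{22}{3}.
  reduce S modulo (h_1, h_2):
  remainder \tfrac{8}{5}y^{4} + \tfrac{16}{45}y^{3} + \tfrac{17}{5}y^{2} - \tfrac{40}{3}y - \tfrac{209}{15} ≠ 0; add k_3 = \tfrac{8}{5}y^{4} + \tfrac{16}{45}y^{3} + \tfrac{17}{5}y^{2} - \tfrac{40}{3}y - \tfrac{209}{15} to the basis.

The other S-polynomials (S(h_1,k_3), S(h_2,k_3)) all reduce to 0 modulo the current basis, so we have a Gröbner basis.
Inter-reduce: drop elements whose leading term is divisible by another's, tail-reduce, and make monic.
Reduced Gröbner basis: {x + \tfrac{8}{5}y^{3} - \tfrac{3}{5}y - \tfrac{66}{5}, y^{4} + \tfrac{2}{9}y^{3} + \tfrac{17}{8}y^{2} - \tfrac{25}{3}y - \tfrac{209}{24}}.

Since the reduced bases disagree, the two ideals are not the same.

No, the ideals differ.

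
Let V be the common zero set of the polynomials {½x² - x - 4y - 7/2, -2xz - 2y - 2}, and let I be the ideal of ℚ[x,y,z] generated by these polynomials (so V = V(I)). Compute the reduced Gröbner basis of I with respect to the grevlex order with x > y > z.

The reduced Gröbner basis is the canonical form of the ideal for this ordering.

f_1 = ½x² - x - 4y - 7/2, LT = x².
f_2 = -2xz - 2y - 2, LT = xz.

S(f_1,f_2): lcm = x²z. S = -xy - 2xz - 8yz - x - 7z.
  reduce S modulo (f_1, f_2):
  remainder -xy - 8yz - x + 2y - 7z + 2 ≠ 0; add g_3 = -xy - 8yz - x + 2y - 7z + 2 to the basis.

S(f_2,g_3): lcm = xyz. S = -8yz² + y² - xz + 2yz - 7z² + y + 2z.
  reduce S modulo (f_1, f_2, g_3):
  remainder -8yz² + y² + 2yz - 7z² + 2y + 2z + 1 ≠ 0; add g_4 = -8yz² + y² + 2yz - 7z² + 2y + 2z + 1 to the basis.

The other S-polynomials (S(f_1,g_3), S(f_1,g_4), S(f_2,g_4), S(g_3,g_4)) all reduce to 0 modulo the current basis, so we have a Gröbner basis.

G = {yz² - ⅛y² - ¼yz + ⅞z² - ¼y - ¼z - ⅛, x² - 2x - 8y - 7, xy + 8yz + x - 2y + 7z - 2, xz + y + 1}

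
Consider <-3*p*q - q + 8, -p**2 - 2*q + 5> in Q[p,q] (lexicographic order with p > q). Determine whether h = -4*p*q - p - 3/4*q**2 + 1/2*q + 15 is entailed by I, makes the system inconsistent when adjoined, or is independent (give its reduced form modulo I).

First compute the reduced Gröbner basis of I by Buchberger's algorithm.
f_1 = -3*p*q - q + 8, LT = p*q.
f_2 = -p**2 - 2*q + 5, LT = p**2.

S(f_1,f_2): lcm = p**2*q. S = 1/3*p*q - 8/3*p - 2*q**2 + 5*q.
  leading term p*q: subtract (-1/9)·f_1 from 1/3*p*q - 8/3*p - 2*q**2 + 5*q → -8/3*p - 2*q**2 + 44/9*q + 8/9
  leading term p: no divisor's leading term divides it; move -8/3*p to the remainder.
  leading term q**2: no divisor's leading term divides it; move -2*q**2 to the remainder.
  leading term q: no divisor's leading term divides it; move 44/9*q to the remainder.
  leading term 1: no divisor's leading term divides it; move 8/9 to the remainder.
  remainder -8/3*p - 2*q**2 + 44/9*q + 8/9 ≠ 0; add k_3 = -8/3*p - 2*q**2 + 44/9*q + 8/9 to the basis.

S(f_1,k_3): lcm = p*q. S = -3/4*q**3 + 11/6*q**2 + 2/3*q - 8/3.
  leading term q**3: no divisor's leading term divides it; move -3/4*q**3 to the remainder.
  leading term q**2: no divisor's leading term divides it; move 11/6*q**2 to the remainder.
  leading term q: no divisor's leading term divides it; move 2/3*q to the remainder.
  leading term 1: no divisor's leading term divides it; move -8/3 to the remainder.
  remainder -3/4*q**3 + 11/6*q**2 + 2/3*q - 8/3 ≠ 0; add k_4 = -3/4*q**3 + 11/6*q**2 + 2/3*q - 8/3 to the basis.

S(f_2,k_3): lcm = p**2. S = -3/4*p*q**2 + 11/6*p*q + 1/3*p + 2*q - 5.
  leading term p*q**2: subtract (1/4*q)·f_1 from -3/4*p*q**2 + 11/6*p*q + 1/3*p + 2*q - 5 → 11/6*p*q + 1/3*p + 1/4*q**2 - 5
  leading term p*q: subtract (-11/18)·f_1 from 11/6*p*q + 1/3*p + 1/4*q**2 - 5 → 1/3*p + 1/4*q**2 - 11/18*q - 1/9
  leading term p: subtract (-1/8)·k_3 from 1/3*p + 1/4*q**2 - 11/18*q - 1/9 → 0
  remainder 0.

S(f_1,k_4): lcm = p*q**3. S = 22/9*p*q**2 + 8/9*p*q - 32/9*p + 1/3*q**3 - 8/3*q**2.
  leading term p*q**2: subtract (-22/27*q)·f_1 from 22/9*p*q**2 + 8/9*p*q - 32/9*p + 1/3*q**3 - 8/3*q**2 → 8/9*p*q - 32/9*p + 1/3*q**3 - 94/27*q**2 + 176/27*q
  leading term p*q: subtract (-8/27)·f_1 from 8/9*p*q - 32/9*p + 1/3*q**3 - 94/27*q**2 + 176/27*q → -32/9*p + 1/3*q**3 - 94/27*q**2 + 56/9*q + 64/27
  leading term p: subtract (4/3)·k_3 from -32/9*p + 1/3*q**3 - 94/27*q**2 + 56/9*q + 64/27 → 1/3*q**3 - 22/27*q**2 - 8/27*q + 32/27
  leading term q**3: subtract (-4/9)·k_4 from 1/3*q**3 - 22/27*q**2 - 8/27*q + 32/27 → 0
  remainder 0.

S(f_2,k_4): leading monomials are coprime, so the S-polynomial reduces to 0 (Buchberger's first criterion).
S(k_3,k_4): leading monomials are coprime, so the S-polynomial reduces to 0 (Buchberger's first criterion).
Every S-polynomial of the final basis reduces to 0, so we have a Gröbner basis.
Inter-reduce: drop elements whose leading term is divisible by another's, tail-reduce, and make monic.
Reduced Gröbner basis: {p + 3/4*q**2 - 11/6*q - 1/3, q**3 - 22/9*q**2 - 8/9*q + 32/9}.
Label its elements g_1 = p + 3/4*q**2 - 11/6*q - 1/3, g_2 = q**3 - 22/9*q**2 - 8/9*q + 32/9.

Reduce h = -4*p*q - p - 3/4*q**2 + 1/2*q + 15 modulo G:
  leading term p*q: subtract (-4*q)·g_1 from -4*p*q - p - 3/4*q**2 + 1/2*q + 15 → -p + 3*q**3 - 97/12*q**2 - 5/6*q + 15
  leading term p: subtract (-1)·g_1 from -p + 3*q**3 - 97/12*q**2 - 5/6*q + 15 → 3*q**3 - 22/3*q**2 - 8/3*q + 44/3
  leading term q**3: subtract (3)·g_2 from 3*q**3 - 22/3*q**2 - 8/3*q + 44/3 → 4
  leading term 1: no divisor's leading term divides it; move 4 to the remainder.
  normal form = 4.
The normal form is nonzero, so h ∉ I. Since h minus its normal form lies in I, I + (h) = I + (r) where r = 4; decide whether this ideal is the whole ring.
Here r = 4 is a nonzero constant, hence a unit: 1 ∈ I + (h), the Gröbner basis of I + (h) is {1}, and the enlarged system has no common solution — adjoining h is inconsistent.

Adjoining -4*p*q - p - 3/4*q**2 + 1/2*q + 15 makes the ideal the whole ring: the system is inconsistent.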